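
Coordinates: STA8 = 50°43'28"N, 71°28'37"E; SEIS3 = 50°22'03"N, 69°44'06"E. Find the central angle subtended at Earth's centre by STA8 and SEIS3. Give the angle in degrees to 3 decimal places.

1.163°

STA8: φ = +50.72444°, λ = +71.47694°
SEIS3: φ = +50.36750°, λ = +69.73500°
Δφ = -0.3569°,  Δλ = -1.7419°
a = sin²(Δφ/2) + cos φ₁ cos φ₂ sin²(Δλ/2) = 0.000103
c = 2·arcsin(√a) = 0.020299 rad = 1.1630°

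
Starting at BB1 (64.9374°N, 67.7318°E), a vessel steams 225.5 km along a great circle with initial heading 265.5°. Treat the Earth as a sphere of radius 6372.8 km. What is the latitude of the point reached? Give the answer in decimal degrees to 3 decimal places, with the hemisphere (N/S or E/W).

δ = d/R = 225.5/6372.8 = 0.035385 rad
φ₂ = arcsin(sin φ₁ cos δ + cos φ₁ sin δ cos θ)
   = arcsin(0.90585·0.99937 + 0.42361·0.03538·-0.07846) = 64.70270°
λ₂ = λ₁ + atan2(sin θ sin δ cos φ₁, cos δ − sin φ₁ sin φ₂) = 62.99753°

64.703°N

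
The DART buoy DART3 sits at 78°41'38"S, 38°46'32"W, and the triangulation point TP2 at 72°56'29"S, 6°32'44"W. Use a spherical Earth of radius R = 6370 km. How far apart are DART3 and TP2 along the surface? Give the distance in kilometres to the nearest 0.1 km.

DART3: φ = -78.69389°, λ = -38.77556°
TP2: φ = -72.94139°, λ = -6.54556°
Δφ = 5.7525°,  Δλ = 32.2300°
a = sin²(Δφ/2) + cos φ₁ cos φ₂ sin²(Δλ/2) = 0.006949
c = 2·arcsin(√a) = 0.166912 rad = 9.5634°
d = R·c = 6370 × 0.166912 = 1063.2 km

1063.2 km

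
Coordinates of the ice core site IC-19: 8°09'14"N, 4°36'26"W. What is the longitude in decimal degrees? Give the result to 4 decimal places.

4.6072°W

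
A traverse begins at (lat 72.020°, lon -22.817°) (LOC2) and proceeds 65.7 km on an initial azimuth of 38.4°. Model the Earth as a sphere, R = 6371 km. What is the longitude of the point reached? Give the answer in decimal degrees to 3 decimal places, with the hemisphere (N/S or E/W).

21.598°W

δ = d/R = 65.7/6371 = 0.010312 rad
φ₂ = arcsin(sin φ₁ cos δ + cos φ₁ sin δ cos θ)
   = arcsin(0.95116·0.99995 + 0.30868·0.01031·0.78369) = 72.47933°
λ₂ = λ₁ + atan2(sin θ sin δ cos φ₁, cos δ − sin φ₁ sin φ₂) = -21.59784°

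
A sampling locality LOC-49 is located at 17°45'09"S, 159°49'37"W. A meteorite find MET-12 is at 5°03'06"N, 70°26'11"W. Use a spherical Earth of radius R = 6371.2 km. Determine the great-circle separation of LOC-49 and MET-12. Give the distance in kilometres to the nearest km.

LOC-49: φ = -17.75250°, λ = -159.82694°
MET-12: φ = +5.05167°, λ = -70.43639°
Δφ = 22.8042°,  Δλ = 89.3906°
a = sin²(Δφ/2) + cos φ₁ cos φ₂ sin²(Δλ/2) = 0.508379
c = 2·arcsin(√a) = 1.587555 rad = 90.9602°
d = R·c = 6371.2 × 1.587555 = 10114.6 km

10115 km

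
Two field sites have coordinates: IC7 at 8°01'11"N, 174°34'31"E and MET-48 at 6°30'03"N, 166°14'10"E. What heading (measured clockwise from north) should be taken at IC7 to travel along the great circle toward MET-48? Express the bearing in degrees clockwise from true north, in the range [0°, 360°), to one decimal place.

IC7: φ = +8.01972°, λ = +174.57528°
MET-48: φ = +6.50083°, λ = +166.23611°
Δλ = -8.3392°
y = sin Δλ · cos φ₂ = -0.144100
x = cos φ₁ sin φ₂ − sin φ₁ cos φ₂ cos Δλ = -0.025041
θ = atan2(y, x) = -99.8581° → 260.1419° (mod 360°)

260.1°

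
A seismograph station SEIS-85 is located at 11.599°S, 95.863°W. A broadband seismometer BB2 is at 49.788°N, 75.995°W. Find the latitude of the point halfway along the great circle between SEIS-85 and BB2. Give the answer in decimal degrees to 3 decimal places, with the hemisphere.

19.352°N

Bx = cos φ₂ cos Δλ = 0.607189,  By = cos φ₂ sin Δλ = 0.219416
φₘ = atan2(sin φ₁ + sin φ₂, √((cos φ₁ + Bx)² + By²)) = 19.35206°
λₘ = λ₁ + atan2(By, cos φ₁ + Bx) = -87.99015°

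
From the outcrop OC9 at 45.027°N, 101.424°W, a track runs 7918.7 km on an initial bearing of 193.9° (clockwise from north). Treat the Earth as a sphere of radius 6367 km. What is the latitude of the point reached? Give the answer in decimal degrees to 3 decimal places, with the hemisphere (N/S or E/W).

δ = d/R = 7918.7/6367 = 1.243710 rad
φ₂ = arcsin(sin φ₁ cos δ + cos φ₁ sin δ cos θ)
   = arcsin(0.70744·0.32129 + 0.70677·0.94698·-0.97072) = -24.98699°
λ₂ = λ₁ + atan2(sin θ sin δ cos φ₁, cos δ − sin φ₁ sin φ₂) = -115.95968°

24.987°S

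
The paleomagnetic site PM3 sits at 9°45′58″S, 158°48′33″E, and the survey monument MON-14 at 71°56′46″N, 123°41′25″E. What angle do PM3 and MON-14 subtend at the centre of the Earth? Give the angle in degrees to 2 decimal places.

PM3: φ = -9.76611°, λ = +158.80917°
MON-14: φ = +71.94611°, λ = +123.69028°
Δφ = 81.7122°,  Δλ = -35.1189°
a = sin²(Δφ/2) + cos φ₁ cos φ₂ sin²(Δλ/2) = 0.455727
c = 2·arcsin(√a) = 1.482134 rad = 84.9200°

84.92°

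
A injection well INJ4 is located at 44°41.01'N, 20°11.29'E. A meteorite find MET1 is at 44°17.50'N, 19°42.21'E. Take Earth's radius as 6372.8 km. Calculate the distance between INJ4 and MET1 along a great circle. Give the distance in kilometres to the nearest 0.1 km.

INJ4: φ = +44.68350°, λ = +20.18817°
MET1: φ = +44.29167°, λ = +19.70350°
Δφ = -0.3918°,  Δλ = -0.4847°
a = sin²(Δφ/2) + cos φ₁ cos φ₂ sin²(Δλ/2) = 0.000021
c = 2·arcsin(√a) = 0.009121 rad = 0.5226°
d = R·c = 6372.8 × 0.009121 = 58.1 km

58.1 km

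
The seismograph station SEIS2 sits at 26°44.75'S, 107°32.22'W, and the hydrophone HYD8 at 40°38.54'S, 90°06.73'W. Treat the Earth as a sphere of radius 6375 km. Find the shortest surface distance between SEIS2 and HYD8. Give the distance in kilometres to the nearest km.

2226 km

SEIS2: φ = -26.74583°, λ = -107.53700°
HYD8: φ = -40.64233°, λ = -90.11217°
Δφ = -13.8965°,  Δλ = 17.4248°
a = sin²(Δφ/2) + cos φ₁ cos φ₂ sin²(Δλ/2) = 0.030182
c = 2·arcsin(√a) = 0.349231 rad = 20.0095°
d = R·c = 6375 × 0.349231 = 2226.3 km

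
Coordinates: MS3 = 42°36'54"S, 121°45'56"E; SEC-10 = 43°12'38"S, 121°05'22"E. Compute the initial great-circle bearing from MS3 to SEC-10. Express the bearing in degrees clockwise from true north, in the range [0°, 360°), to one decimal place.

219.5°

MS3: φ = -42.61500°, λ = +121.76556°
SEC-10: φ = -43.21056°, λ = +121.08944°
Δλ = -0.6761°
y = sin Δλ · cos φ₂ = -0.008600
x = cos φ₁ sin φ₂ − sin φ₁ cos φ₂ cos Δλ = -0.010429
θ = atan2(y, x) = -140.4877° → 219.5123° (mod 360°)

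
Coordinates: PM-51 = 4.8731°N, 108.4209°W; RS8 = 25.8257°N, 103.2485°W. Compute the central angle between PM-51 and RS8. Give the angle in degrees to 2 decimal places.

21.53°

Δφ = 20.9526°,  Δλ = 5.1724°
a = sin²(Δφ/2) + cos φ₁ cos φ₂ sin²(Δλ/2) = 0.034888
c = 2·arcsin(√a) = 0.375772 rad = 21.5302°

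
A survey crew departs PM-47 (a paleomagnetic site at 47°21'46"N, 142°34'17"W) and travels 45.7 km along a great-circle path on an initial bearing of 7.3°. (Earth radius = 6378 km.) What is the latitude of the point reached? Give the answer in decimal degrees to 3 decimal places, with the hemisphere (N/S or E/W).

PM-47: φ = +47.36278°, λ = -142.57139°
δ = d/R = 45.7/6378 = 0.007165 rad
φ₂ = arcsin(sin φ₁ cos δ + cos φ₁ sin δ cos θ)
   = arcsin(0.73566·0.99997 + 0.67735·0.00717·0.99189) = 47.76996°
λ₂ = λ₁ + atan2(sin θ sin δ cos φ₁, cos δ − sin φ₁ sin φ₂) = -142.49378°

47.770°N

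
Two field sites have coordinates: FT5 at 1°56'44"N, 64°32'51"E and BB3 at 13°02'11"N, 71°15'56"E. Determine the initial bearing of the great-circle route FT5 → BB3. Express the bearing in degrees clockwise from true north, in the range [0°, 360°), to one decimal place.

FT5: φ = +1.94556°, λ = +64.54750°
BB3: φ = +13.03639°, λ = +71.26556°
Δλ = 6.7181°
y = sin Δλ · cos φ₂ = 0.113969
x = cos φ₁ sin φ₂ − sin φ₁ cos φ₂ cos Δλ = 0.192592
θ = atan2(y, x) = 30.6154° → 30.6154° (mod 360°)

30.6°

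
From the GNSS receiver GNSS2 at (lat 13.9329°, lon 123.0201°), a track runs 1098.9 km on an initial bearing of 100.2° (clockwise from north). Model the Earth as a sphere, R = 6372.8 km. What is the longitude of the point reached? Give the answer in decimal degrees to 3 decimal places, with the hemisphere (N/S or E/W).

132.961°E

δ = d/R = 1098.9/6372.8 = 0.172436 rad
φ₂ = arcsin(sin φ₁ cos δ + cos φ₁ sin δ cos θ)
   = arcsin(0.24079·0.98517 + 0.97058·0.17158·-0.17708) = 11.98899°
λ₂ = λ₁ + atan2(sin θ sin δ cos φ₁, cos δ − sin φ₁ sin φ₂) = 132.96125°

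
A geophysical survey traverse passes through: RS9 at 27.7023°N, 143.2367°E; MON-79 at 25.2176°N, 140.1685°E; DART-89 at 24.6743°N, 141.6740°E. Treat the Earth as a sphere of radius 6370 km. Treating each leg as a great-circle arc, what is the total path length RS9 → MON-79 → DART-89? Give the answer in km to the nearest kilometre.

RS9→MON-79: c = 0.064639 rad, d = 411.75 km
MON-79→DART-89: c = 0.025642 rad, d = 163.34 km
Total = 411.75 + 163.34 = 575.09 km

575 km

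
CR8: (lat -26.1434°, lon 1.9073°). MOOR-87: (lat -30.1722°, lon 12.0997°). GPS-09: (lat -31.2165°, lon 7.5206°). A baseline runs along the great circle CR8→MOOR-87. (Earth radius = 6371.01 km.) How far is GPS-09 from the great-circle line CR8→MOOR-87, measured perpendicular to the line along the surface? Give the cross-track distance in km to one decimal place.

276.8 km

δ₁₃ = central angle CR8→GPS-09 = 0.123356 rad  (haversine)
θ₁₃ = bearing CR8→GPS-09 = 137.168°,  θ₁₂ = bearing CR8→MOOR-87 = 116.499°
dₓₜ = R·arcsin(sin δ₁₃ · sin(θ₁₃ − θ₁₂)) = 6371.01·arcsin(0.12304·sin(20.669°)) = 276.781 km
|dₓₜ| = 276.781 km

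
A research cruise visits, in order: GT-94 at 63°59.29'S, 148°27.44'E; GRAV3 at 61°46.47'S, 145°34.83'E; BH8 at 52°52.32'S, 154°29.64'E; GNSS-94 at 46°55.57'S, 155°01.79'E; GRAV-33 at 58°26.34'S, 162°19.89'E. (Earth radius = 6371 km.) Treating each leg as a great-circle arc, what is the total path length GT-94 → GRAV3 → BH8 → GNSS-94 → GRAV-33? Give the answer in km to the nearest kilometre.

3441 km

GT-94: φ = -63.98817°, λ = +148.45733°
GRAV3: φ = -61.77450°, λ = +145.58050°
BH8: φ = -52.87200°, λ = +154.49400°
GNSS-94: φ = -46.92617°, λ = +155.02983°
GRAV-33: φ = -58.43900°, λ = +162.33150°
GT-94→GRAV3: c = 0.044896 rad, d = 286.03 km
GRAV3→BH8: c = 0.176264 rad, d = 1122.98 km
BH8→GNSS-94: c = 0.103948 rad, d = 662.25 km
GNSS-94→GRAV-33: c = 0.214977 rad, d = 1369.62 km
Total = 286.03 + 1122.98 + 662.25 + 1369.62 = 3440.88 km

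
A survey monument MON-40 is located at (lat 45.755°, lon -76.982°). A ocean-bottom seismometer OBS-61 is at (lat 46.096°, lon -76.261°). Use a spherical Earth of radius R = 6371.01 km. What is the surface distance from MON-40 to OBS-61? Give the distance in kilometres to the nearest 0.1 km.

Δφ = 0.3410°,  Δλ = 0.7210°
a = sin²(Δφ/2) + cos φ₁ cos φ₂ sin²(Δλ/2) = 0.000028
c = 2·arcsin(√a) = 0.010585 rad = 0.6065°
d = R·c = 6371.01 × 0.010585 = 67.4 km

67.4 km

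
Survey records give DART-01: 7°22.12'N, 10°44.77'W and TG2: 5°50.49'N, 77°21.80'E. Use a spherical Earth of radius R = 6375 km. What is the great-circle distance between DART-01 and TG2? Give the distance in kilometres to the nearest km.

DART-01: φ = +7.36867°, λ = -10.74617°
TG2: φ = +5.84150°, λ = +77.36333°
Δφ = -1.5272°,  Δλ = 88.1095°
a = sin²(Δφ/2) + cos φ₁ cos φ₂ sin²(Δλ/2) = 0.477200
c = 2·arcsin(√a) = 1.525180 rad = 87.3864°
d = R·c = 6375 × 1.525180 = 9723.0 km

9723 km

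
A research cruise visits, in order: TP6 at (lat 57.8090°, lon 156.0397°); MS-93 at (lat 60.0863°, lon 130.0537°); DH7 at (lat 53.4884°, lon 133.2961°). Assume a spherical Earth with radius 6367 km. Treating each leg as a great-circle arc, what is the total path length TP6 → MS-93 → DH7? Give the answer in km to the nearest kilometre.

2260 km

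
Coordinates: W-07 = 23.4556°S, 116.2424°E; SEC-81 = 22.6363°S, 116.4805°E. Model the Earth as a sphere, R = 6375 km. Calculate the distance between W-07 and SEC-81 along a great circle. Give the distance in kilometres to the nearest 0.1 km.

Δφ = 0.8193°,  Δλ = 0.2381°
a = sin²(Δφ/2) + cos φ₁ cos φ₂ sin²(Δλ/2) = 0.000055
c = 2·arcsin(√a) = 0.014802 rad = 0.8481°
d = R·c = 6375 × 0.014802 = 94.4 km

94.4 km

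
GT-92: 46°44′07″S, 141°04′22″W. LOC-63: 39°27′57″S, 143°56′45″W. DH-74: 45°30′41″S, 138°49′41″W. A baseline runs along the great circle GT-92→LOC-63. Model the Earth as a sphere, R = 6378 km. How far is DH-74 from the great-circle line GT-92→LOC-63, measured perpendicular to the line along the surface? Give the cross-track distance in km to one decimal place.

206.7 km

GT-92: φ = -46.73528°, λ = -141.07278°
LOC-63: φ = -39.46583°, λ = -143.94583°
DH-74: φ = -45.51139°, λ = -138.82806°
δ₁₃ = central angle GT-92→DH-74 = 0.034547 rad  (haversine)
θ₁₃ = bearing GT-92→DH-74 = 52.623°,  θ₁₂ = bearing GT-92→LOC-63 = 342.906°
dₓₜ = R·arcsin(sin δ₁₃ · sin(θ₁₃ − θ₁₂)) = 6378·arcsin(0.03454·sin(-290.283°)) = 206.672 km
|dₓₜ| = 206.672 km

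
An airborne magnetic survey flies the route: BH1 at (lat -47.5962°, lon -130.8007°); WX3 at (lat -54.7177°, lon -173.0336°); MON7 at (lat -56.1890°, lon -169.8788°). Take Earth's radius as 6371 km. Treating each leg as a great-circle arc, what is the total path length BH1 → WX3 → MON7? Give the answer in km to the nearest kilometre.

3257 km

BH1→WX3: c = 0.470865 rad, d = 2999.88 km
WX3→MON7: c = 0.040420 rad, d = 257.52 km
Total = 2999.88 + 257.52 = 3257.40 km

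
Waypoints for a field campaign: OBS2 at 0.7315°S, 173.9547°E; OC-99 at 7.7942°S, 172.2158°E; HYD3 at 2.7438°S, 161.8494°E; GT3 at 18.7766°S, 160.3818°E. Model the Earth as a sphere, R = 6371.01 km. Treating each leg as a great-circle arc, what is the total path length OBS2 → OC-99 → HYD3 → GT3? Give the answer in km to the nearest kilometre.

3876 km

OBS2→OC-99: c = 0.126924 rad, d = 808.63 km
OC-99→HYD3: c = 0.200515 rad, d = 1277.48 km
HYD3→GT3: c = 0.280946 rad, d = 1789.91 km
Total = 808.63 + 1277.48 + 1789.91 = 3876.03 km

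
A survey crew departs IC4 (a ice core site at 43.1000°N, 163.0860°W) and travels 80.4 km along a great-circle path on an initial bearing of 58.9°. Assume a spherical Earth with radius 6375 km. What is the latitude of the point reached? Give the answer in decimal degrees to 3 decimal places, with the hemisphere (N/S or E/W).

43.470°N

δ = d/R = 80.4/6375 = 0.012612 rad
φ₂ = arcsin(sin φ₁ cos δ + cos φ₁ sin δ cos θ)
   = arcsin(0.68327·0.99992 + 0.73016·0.01261·0.51653) = 43.47009°
λ₂ = λ₁ + atan2(sin θ sin δ cos φ₁, cos δ − sin φ₁ sin φ₂) = -162.23342°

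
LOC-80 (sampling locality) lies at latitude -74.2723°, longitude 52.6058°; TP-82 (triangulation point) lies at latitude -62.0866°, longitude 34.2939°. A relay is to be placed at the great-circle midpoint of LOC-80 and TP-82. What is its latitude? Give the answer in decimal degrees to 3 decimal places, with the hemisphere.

Bx = cos φ₂ cos Δλ = 0.444430,  By = cos φ₂ sin Δλ = -0.147084
φₘ = atan2(sin φ₁ + sin φ₂, √((cos φ₁ + Bx)² + By²)) = -68.41372°
λₘ = λ₁ + atan2(By, cos φ₁ + Bx) = 40.98940°

68.414°S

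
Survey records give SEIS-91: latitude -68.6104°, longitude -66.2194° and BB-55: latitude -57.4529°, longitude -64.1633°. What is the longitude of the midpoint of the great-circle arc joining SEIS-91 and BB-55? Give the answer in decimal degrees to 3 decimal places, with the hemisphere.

Bx = cos φ₂ cos Δλ = 0.537646,  By = cos φ₂ sin Δλ = 0.019302
φₘ = atan2(sin φ₁ + sin φ₂, √((cos φ₁ + Bx)² + By²)) = -63.03524°
λₘ = λ₁ + atan2(By, cos φ₁ + Bx) = -64.99398°

64.994°W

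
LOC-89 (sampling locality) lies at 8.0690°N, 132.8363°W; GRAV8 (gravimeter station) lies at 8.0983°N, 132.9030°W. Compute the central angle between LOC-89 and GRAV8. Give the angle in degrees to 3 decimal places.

Δφ = 0.0293°,  Δλ = -0.0667°
a = sin²(Δφ/2) + cos φ₁ cos φ₂ sin²(Δλ/2) = 0.000000
c = 2·arcsin(√a) = 0.001261 rad = 0.0722°

0.072°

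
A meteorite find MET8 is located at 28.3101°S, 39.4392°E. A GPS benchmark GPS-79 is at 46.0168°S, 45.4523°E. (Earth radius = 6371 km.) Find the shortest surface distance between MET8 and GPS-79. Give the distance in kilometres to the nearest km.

Δφ = -17.7067°,  Δλ = 6.0131°
a = sin²(Δφ/2) + cos φ₁ cos φ₂ sin²(Δλ/2) = 0.025369
c = 2·arcsin(√a) = 0.319915 rad = 18.3298°
d = R·c = 6371 × 0.319915 = 2038.2 km

2038 km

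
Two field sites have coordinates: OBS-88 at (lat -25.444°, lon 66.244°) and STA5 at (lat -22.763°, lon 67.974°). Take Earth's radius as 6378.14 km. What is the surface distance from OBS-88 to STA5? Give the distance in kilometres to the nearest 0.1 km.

346.4 km

Δφ = 2.6810°,  Δλ = 1.7300°
a = sin²(Δφ/2) + cos φ₁ cos φ₂ sin²(Δλ/2) = 0.000737
c = 2·arcsin(√a) = 0.054304 rad = 3.1114°
d = R·c = 6378.14 × 0.054304 = 346.4 km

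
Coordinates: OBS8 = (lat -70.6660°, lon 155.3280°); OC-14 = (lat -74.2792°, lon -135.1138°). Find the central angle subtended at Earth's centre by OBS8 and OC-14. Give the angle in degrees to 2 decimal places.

Δφ = -3.6132°,  Δλ = 69.5582°
a = sin²(Δφ/2) + cos φ₁ cos φ₂ sin²(Δλ/2) = 0.030181
c = 2·arcsin(√a) = 0.349227 rad = 20.0092°

20.01°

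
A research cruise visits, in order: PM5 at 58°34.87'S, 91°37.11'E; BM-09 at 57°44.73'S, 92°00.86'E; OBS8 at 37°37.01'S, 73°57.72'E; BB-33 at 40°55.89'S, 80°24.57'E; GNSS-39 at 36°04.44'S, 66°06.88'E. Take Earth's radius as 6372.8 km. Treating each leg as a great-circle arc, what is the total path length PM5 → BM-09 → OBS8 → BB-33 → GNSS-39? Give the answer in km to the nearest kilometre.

4713 km

PM5: φ = -58.58117°, λ = +91.61850°
BM-09: φ = -57.74550°, λ = +92.01433°
OBS8: φ = -37.61683°, λ = +73.96200°
BB-33: φ = -40.93150°, λ = +80.40950°
GNSS-39: φ = -36.07400°, λ = +66.11467°
PM5→BM-09: c = 0.015033 rad, d = 95.81 km
BM-09→OBS8: c = 0.407505 rad, d = 2596.95 km
OBS8→BB-33: c = 0.104527 rad, d = 666.13 km
BB-33→GNSS-39: c = 0.212522 rad, d = 1354.36 km
Total = 95.81 + 2596.95 + 666.13 + 1354.36 = 4713.24 km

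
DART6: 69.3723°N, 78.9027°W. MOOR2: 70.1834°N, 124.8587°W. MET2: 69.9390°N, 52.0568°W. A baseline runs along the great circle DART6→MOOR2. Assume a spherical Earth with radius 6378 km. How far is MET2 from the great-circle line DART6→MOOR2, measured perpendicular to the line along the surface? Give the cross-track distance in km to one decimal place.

668.6 km

δ₁₃ = central angle DART6→MET2 = 0.161874 rad  (haversine)
θ₁₃ = bearing DART6→MET2 = 73.976°,  θ₁₂ = bearing DART6→MOOR2 = 294.462°
dₓₜ = R·arcsin(sin δ₁₃ · sin(θ₁₃ − θ₁₂)) = 6378·arcsin(0.16117·sin(-220.487°)) = 668.626 km
|dₓₜ| = 668.626 km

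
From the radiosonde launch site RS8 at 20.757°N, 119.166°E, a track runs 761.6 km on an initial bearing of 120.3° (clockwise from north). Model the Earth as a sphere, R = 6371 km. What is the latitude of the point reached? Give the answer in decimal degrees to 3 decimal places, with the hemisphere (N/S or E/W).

δ = d/R = 761.6/6371 = 0.119542 rad
φ₂ = arcsin(sin φ₁ cos δ + cos φ₁ sin δ cos θ)
   = arcsin(0.35441·0.99286 + 0.93509·0.11926·-0.50453) = 17.19429°
λ₂ = λ₁ + atan2(sin θ sin δ cos φ₁, cos δ − sin φ₁ sin φ₂) = 125.35354°

17.194°N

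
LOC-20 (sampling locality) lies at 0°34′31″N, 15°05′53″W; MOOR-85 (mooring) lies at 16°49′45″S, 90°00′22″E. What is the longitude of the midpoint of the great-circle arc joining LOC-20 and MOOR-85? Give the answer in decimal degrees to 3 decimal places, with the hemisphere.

LOC-20: φ = +0.57528°, λ = -15.09806°
MOOR-85: φ = -16.82917°, λ = +90.00611°
Bx = cos φ₂ cos Δλ = -0.249415,  By = cos φ₂ sin Δλ = 0.924105
φₘ = atan2(sin φ₁ + sin φ₂, √((cos φ₁ + Bx)² + By²)) = -13.21146°
λₘ = λ₁ + atan2(By, cos φ₁ + Bx) = 35.81933°

35.819°E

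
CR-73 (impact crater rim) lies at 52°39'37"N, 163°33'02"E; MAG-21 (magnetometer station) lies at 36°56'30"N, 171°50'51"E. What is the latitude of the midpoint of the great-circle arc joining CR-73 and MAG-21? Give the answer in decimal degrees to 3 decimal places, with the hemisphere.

CR-73: φ = +52.66028°, λ = +163.55056°
MAG-21: φ = +36.94167°, λ = +171.84750°
Bx = cos φ₂ cos Δλ = 0.790882,  By = cos φ₂ sin Δλ = 0.115334
φₘ = atan2(sin φ₁ + sin φ₂, √((cos φ₁ + Bx)² + By²)) = 44.87471°
λₘ = λ₁ + atan2(By, cos φ₁ + Bx) = 168.26869°

44.875°N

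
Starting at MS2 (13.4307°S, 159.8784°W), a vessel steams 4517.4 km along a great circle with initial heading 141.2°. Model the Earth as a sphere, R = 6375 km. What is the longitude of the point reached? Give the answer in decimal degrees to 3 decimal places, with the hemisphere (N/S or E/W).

126.575°W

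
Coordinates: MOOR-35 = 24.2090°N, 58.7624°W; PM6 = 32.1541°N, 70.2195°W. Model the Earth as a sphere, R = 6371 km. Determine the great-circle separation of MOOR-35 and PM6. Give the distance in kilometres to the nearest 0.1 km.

Δφ = 7.9451°,  Δλ = -11.4571°
a = sin²(Δφ/2) + cos φ₁ cos φ₂ sin²(Δλ/2) = 0.012493
c = 2·arcsin(√a) = 0.224010 rad = 12.8348°
d = R·c = 6371 × 0.224010 = 1427.2 km

1427.2 km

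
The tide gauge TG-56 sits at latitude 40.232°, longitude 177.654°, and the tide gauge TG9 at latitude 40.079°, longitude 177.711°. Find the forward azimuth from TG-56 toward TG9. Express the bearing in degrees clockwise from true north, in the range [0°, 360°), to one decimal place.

164.1°

Δλ = 0.0570°
y = sin Δλ · cos φ₂ = 0.000761
x = cos φ₁ sin φ₂ − sin φ₁ cos φ₂ cos Δλ = -0.002670
θ = atan2(y, x) = 164.0879° → 164.0879° (mod 360°)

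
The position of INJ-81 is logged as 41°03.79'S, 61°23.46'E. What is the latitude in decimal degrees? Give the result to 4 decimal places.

41.0632°S

41° + 3.79′/60 = 41 + 0.06317 = 41.0632°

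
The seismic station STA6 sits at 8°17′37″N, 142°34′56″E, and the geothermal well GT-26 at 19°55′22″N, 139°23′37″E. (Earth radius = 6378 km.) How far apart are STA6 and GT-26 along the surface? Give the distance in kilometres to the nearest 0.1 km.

1339.3 km

STA6: φ = +8.29361°, λ = +142.58222°
GT-26: φ = +19.92278°, λ = +139.39361°
Δφ = 11.6292°,  Δλ = -3.1886°
a = sin²(Δφ/2) + cos φ₁ cos φ₂ sin²(Δλ/2) = 0.010984
c = 2·arcsin(√a) = 0.209992 rad = 12.0317°
d = R·c = 6378 × 0.209992 = 1339.3 km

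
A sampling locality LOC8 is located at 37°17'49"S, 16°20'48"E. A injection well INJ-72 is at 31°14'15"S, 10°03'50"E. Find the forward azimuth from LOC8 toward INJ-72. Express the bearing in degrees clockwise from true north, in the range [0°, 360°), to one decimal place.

LOC8: φ = -37.29694°, λ = +16.34667°
INJ-72: φ = -31.23750°, λ = +10.06389°
Δλ = -6.2828°
y = sin Δλ · cos φ₂ = -0.093570
x = cos φ₁ sin φ₂ − sin φ₁ cos φ₂ cos Δλ = 0.102448
θ = atan2(y, x) = -42.4067° → 317.5933° (mod 360°)

317.6°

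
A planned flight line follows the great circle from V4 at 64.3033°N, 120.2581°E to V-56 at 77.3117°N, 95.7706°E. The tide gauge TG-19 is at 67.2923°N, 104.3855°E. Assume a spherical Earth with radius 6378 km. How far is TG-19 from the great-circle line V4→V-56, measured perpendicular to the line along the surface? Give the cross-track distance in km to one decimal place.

484.6 km

δ₁₃ = central angle V4→TG-19 = 0.124519 rad  (haversine)
θ₁₃ = bearing V4→TG-19 = 301.779°,  θ₁₂ = bearing V4→V-56 = 339.453°
dₓₜ = R·arcsin(sin δ₁₃ · sin(θ₁₃ − θ₁₂)) = 6378·arcsin(0.12420·sin(-37.674°)) = -484.596 km
|dₓₜ| = 484.596 km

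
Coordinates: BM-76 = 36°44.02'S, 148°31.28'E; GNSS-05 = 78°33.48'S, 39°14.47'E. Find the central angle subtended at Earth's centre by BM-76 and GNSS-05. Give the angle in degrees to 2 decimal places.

BM-76: φ = -36.73367°, λ = +148.52133°
GNSS-05: φ = -78.55800°, λ = +39.24117°
Δφ = -41.8243°,  Δλ = -109.2802°
a = sin²(Δφ/2) + cos φ₁ cos φ₂ sin²(Δλ/2) = 0.233142
c = 2·arcsin(√a) = 1.007808 rad = 57.7432°

57.74°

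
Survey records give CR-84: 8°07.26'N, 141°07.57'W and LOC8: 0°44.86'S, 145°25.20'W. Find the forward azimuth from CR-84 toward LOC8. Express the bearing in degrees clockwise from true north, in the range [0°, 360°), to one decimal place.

206.0°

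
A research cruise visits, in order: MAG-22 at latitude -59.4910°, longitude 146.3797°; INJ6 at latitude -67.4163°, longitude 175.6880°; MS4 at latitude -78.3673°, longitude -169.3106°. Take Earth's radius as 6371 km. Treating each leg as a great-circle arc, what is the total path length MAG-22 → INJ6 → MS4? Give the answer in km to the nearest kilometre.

MAG-22→INJ6: c = 0.263466 rad, d = 1678.54 km
INJ6→MS4: c = 0.204557 rad, d = 1303.24 km
Total = 1678.54 + 1303.24 = 2981.78 km

2982 km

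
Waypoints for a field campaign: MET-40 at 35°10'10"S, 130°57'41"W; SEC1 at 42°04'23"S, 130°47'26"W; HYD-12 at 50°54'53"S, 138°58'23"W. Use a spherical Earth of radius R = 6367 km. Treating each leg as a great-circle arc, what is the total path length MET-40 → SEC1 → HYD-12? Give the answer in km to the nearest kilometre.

1931 km

MET-40: φ = -35.16944°, λ = -130.96139°
SEC1: φ = -42.07306°, λ = -130.79056°
HYD-12: φ = -50.91472°, λ = -138.97306°
MET-40→SEC1: c = 0.120513 rad, d = 767.31 km
SEC1→HYD-12: c = 0.182723 rad, d = 1163.40 km
Total = 767.31 + 1163.40 = 1930.71 km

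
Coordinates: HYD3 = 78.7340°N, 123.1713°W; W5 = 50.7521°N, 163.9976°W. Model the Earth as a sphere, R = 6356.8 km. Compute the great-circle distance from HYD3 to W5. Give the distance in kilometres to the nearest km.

3490 km

Δφ = -27.9819°,  Δλ = -40.8263°
a = sin²(Δφ/2) + cos φ₁ cos φ₂ sin²(Δλ/2) = 0.073489
c = 2·arcsin(√a) = 0.549046 rad = 31.4580°
d = R·c = 6356.8 × 0.549046 = 3490.2 km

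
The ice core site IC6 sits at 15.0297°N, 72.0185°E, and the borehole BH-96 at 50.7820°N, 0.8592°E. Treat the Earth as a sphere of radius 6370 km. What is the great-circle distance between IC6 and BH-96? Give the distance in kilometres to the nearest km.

7398 km

Δφ = 35.7523°,  Δλ = -71.1593°
a = sin²(Δφ/2) + cos φ₁ cos φ₂ sin²(Δλ/2) = 0.300947
c = 2·arcsin(√a) = 1.161344 rad = 66.5401°
d = R·c = 6370 × 1.161344 = 7397.8 km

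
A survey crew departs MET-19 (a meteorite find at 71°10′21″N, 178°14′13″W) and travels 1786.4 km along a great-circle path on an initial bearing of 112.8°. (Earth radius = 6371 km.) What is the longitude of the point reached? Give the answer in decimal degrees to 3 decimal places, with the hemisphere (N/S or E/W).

MET-19: φ = +71.17250°, λ = -178.23694°
δ = d/R = 1786.4/6371 = 0.280396 rad
φ₂ = arcsin(sin φ₁ cos δ + cos φ₁ sin δ cos θ)
   = arcsin(0.94649·0.96095 + 0.32272·0.27674·-0.38752) = 61.03572°
λ₂ = λ₁ + atan2(sin θ sin δ cos φ₁, cos δ − sin φ₁ sin φ₂) = -146.44715°

146.447°W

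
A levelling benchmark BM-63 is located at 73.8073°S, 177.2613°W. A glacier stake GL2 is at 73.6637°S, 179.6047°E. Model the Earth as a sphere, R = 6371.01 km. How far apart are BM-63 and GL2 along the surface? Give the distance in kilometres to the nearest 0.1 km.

Δφ = 0.1436°,  Δλ = -3.1340°
a = sin²(Δφ/2) + cos φ₁ cos φ₂ sin²(Δλ/2) = 0.000060
c = 2·arcsin(√a) = 0.015521 rad = 0.8893°
d = R·c = 6371.01 × 0.015521 = 98.9 km

98.9 km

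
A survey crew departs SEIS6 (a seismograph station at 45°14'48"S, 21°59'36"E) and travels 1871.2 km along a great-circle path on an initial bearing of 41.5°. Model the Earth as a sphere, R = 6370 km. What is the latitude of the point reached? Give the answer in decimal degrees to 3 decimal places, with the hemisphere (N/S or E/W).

31.806°S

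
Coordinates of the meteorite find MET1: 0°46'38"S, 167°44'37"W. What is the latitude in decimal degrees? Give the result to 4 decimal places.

0.7772°S

0° + 46′/60 + 38″/3600 = 0 + 0.76667 + 0.01056 = 0.7772°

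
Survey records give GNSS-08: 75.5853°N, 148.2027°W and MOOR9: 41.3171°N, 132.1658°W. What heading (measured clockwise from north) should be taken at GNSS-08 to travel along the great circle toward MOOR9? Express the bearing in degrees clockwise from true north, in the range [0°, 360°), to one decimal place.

Δλ = 16.0369°
y = sin Δλ · cos φ₂ = 0.207487
x = cos φ₁ sin φ₂ − sin φ₁ cos φ₂ cos Δλ = -0.534759
θ = atan2(y, x) = 158.7937° → 158.7937° (mod 360°)

158.8°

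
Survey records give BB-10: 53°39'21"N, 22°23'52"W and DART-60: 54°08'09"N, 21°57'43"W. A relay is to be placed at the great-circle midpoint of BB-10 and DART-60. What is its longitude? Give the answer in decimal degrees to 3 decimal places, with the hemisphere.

22.181°W

BB-10: φ = +53.65583°, λ = -22.39778°
DART-60: φ = +54.13583°, λ = -21.96194°
Bx = cos φ₂ cos Δλ = 0.585849,  By = cos φ₂ sin Δλ = 0.004456
φₘ = atan2(sin φ₁ + sin φ₂, √((cos φ₁ + Bx)² + By²)) = 53.89603°
λₘ = λ₁ + atan2(By, cos φ₁ + Bx) = -22.18111°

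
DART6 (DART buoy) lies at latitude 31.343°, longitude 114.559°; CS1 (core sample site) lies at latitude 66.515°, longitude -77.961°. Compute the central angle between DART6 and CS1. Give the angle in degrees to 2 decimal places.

81.67°

Δφ = 35.1720°,  Δλ = 167.4800°
a = sin²(Δφ/2) + cos φ₁ cos φ₂ sin²(Δλ/2) = 0.427594
c = 2·arcsin(√a) = 1.425473 rad = 81.6736°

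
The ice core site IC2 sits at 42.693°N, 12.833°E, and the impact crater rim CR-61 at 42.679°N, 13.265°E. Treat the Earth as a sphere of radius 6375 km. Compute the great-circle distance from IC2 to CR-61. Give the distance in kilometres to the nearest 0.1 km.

35.4 km

Δφ = -0.0140°,  Δλ = 0.4320°
a = sin²(Δφ/2) + cos φ₁ cos φ₂ sin²(Δλ/2) = 0.000008
c = 2·arcsin(√a) = 0.005548 rad = 0.3179°
d = R·c = 6375 × 0.005548 = 35.4 km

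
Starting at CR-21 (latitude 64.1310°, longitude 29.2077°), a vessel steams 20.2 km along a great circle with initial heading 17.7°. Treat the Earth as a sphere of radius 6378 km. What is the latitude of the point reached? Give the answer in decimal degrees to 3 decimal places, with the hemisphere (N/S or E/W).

64.304°N

δ = d/R = 20.2/6378 = 0.003167 rad
φ₂ = arcsin(sin φ₁ cos δ + cos φ₁ sin δ cos θ)
   = arcsin(0.89979·0.99999 + 0.43632·0.00317·0.95266) = 64.30382°
λ₂ = λ₁ + atan2(sin θ sin δ cos φ₁, cos δ − sin φ₁ sin φ₂) = 29.33494°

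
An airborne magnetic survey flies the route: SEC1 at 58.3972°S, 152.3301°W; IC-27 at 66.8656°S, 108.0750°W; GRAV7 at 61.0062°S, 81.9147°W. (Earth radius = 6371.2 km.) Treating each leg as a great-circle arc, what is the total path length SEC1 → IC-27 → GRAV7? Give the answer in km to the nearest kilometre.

3806 km

SEC1→IC-27: c = 0.374542 rad, d = 2386.28 km
IC-27→GRAV7: c = 0.222868 rad, d = 1419.94 km
Total = 2386.28 + 1419.94 = 3806.22 km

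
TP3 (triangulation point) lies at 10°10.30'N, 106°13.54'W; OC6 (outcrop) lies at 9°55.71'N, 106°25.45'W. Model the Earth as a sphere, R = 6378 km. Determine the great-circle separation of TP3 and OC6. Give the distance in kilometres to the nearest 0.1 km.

TP3: φ = +10.17167°, λ = -106.22567°
OC6: φ = +9.92850°, λ = -106.42417°
Δφ = -0.2432°,  Δλ = -0.1985°
a = sin²(Δφ/2) + cos φ₁ cos φ₂ sin²(Δλ/2) = 0.000007
c = 2·arcsin(√a) = 0.005445 rad = 0.3120°
d = R·c = 6378 × 0.005445 = 34.7 km

34.7 km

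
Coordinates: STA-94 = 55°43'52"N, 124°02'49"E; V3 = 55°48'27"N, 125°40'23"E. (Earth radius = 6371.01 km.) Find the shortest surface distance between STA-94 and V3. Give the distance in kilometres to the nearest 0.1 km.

STA-94: φ = +55.73111°, λ = +124.04694°
V3: φ = +55.80750°, λ = +125.67306°
Δφ = 0.0764°,  Δλ = 1.6261°
a = sin²(Δφ/2) + cos φ₁ cos φ₂ sin²(Δλ/2) = 0.000064
c = 2·arcsin(√a) = 0.016020 rad = 0.9179°
d = R·c = 6371.01 × 0.016020 = 102.1 km

102.1 km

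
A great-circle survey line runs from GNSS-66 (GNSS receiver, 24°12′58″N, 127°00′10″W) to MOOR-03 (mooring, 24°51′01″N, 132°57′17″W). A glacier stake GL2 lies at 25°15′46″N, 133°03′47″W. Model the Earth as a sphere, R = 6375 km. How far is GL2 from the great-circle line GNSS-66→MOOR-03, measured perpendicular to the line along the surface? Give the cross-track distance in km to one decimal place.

GNSS-66: φ = +24.21611°, λ = -127.00278°
MOOR-03: φ = +24.85028°, λ = -132.95472°
GL2: φ = +25.26278°, λ = -133.06306°
δ₁₃ = central angle GNSS-66→GL2 = 0.097776 rad  (haversine)
θ₁₃ = bearing GNSS-66→GL2 = 282.026°,  θ₁₂ = bearing GNSS-66→MOOR-03 = 277.911°
dₓₜ = R·arcsin(sin δ₁₃ · sin(θ₁₃ − θ₁₂)) = 6375·arcsin(0.09762·sin(4.115°)) = 44.661 km
|dₓₜ| = 44.661 km

44.7 km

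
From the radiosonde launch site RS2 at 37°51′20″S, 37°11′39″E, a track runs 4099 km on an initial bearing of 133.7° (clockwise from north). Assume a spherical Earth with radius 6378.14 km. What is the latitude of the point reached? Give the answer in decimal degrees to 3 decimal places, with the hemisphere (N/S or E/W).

RS2: φ = -37.85556°, λ = +37.19417°
δ = d/R = 4099/6378.14 = 0.642664 rad
φ₂ = arcsin(sin φ₁ cos δ + cos φ₁ sin δ cos θ)
   = arcsin(-0.61367·0.80050 + 0.78956·0.59933·-0.69088) = -54.90272°
λ₂ = λ₁ + atan2(sin θ sin δ cos φ₁, cos δ − sin φ₁ sin φ₂) = 86.09753°

54.903°S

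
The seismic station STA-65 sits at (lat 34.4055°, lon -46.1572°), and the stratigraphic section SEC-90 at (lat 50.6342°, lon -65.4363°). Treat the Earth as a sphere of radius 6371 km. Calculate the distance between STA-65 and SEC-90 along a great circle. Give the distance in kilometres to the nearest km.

2384 km

Δφ = 16.2287°,  Δλ = -19.2791°
a = sin²(Δφ/2) + cos φ₁ cos φ₂ sin²(Δλ/2) = 0.034596
c = 2·arcsin(√a) = 0.374181 rad = 21.4390°
d = R·c = 6371 × 0.374181 = 2383.9 km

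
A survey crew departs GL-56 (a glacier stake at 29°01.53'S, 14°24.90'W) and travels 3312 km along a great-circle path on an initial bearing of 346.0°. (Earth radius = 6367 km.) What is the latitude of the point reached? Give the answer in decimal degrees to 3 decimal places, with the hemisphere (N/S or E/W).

0.039°N

GL-56: φ = -29.02550°, λ = -14.41500°
δ = d/R = 3312/6367 = 0.520182 rad
φ₂ = arcsin(sin φ₁ cos δ + cos φ₁ sin δ cos θ)
   = arcsin(-0.48520·0.86773 + 0.87440·0.49704·0.97030) = 0.03904°
λ₂ = λ₁ + atan2(sin θ sin δ cos φ₁, cos δ − sin φ₁ sin φ₂) = -21.32121°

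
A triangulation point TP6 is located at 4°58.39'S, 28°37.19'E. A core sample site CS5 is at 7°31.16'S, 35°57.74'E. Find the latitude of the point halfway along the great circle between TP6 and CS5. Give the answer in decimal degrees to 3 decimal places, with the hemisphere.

TP6: φ = -4.97317°, λ = +28.61983°
CS5: φ = -7.51933°, λ = +35.96233°
Bx = cos φ₂ cos Δλ = 0.983271,  By = cos φ₂ sin Δλ = 0.126701
φₘ = atan2(sin φ₁ + sin φ₂, √((cos φ₁ + Bx)² + By²)) = -6.25899°
λₘ = λ₁ + atan2(By, cos φ₁ + Bx) = 32.28214°

6.259°S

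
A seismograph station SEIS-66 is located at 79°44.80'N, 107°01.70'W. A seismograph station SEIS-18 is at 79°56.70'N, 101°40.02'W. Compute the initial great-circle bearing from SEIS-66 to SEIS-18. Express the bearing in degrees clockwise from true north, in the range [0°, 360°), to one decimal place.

SEIS-66: φ = +79.74667°, λ = -107.02833°
SEIS-18: φ = +79.94500°, λ = -101.66700°
Δλ = 5.3613°
y = sin Δλ · cos φ₂ = 0.016313
x = cos φ₁ sin φ₂ − sin φ₁ cos φ₂ cos Δλ = 0.004213
θ = atan2(y, x) = 75.5190° → 75.5190° (mod 360°)

75.5°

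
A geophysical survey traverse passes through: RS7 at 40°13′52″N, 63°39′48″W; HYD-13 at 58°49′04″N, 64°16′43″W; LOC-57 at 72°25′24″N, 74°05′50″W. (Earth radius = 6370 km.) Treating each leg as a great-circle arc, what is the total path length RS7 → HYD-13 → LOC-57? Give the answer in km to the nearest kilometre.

3640 km

RS7: φ = +40.23111°, λ = -63.66333°
HYD-13: φ = +58.81778°, λ = -64.27861°
LOC-57: φ = +72.42333°, λ = -74.09722°
RS7→HYD-13: c = 0.324470 rad, d = 2066.87 km
HYD-13→LOC-57: c = 0.247009 rad, d = 1573.45 km
Total = 2066.87 + 1573.45 = 3640.32 km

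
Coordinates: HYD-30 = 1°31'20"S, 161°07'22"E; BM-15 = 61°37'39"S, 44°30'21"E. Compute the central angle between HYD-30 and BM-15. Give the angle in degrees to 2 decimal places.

HYD-30: φ = -1.52222°, λ = +161.12278°
BM-15: φ = -61.62750°, λ = +44.50583°
Δφ = -60.1053°,  Δλ = -116.6169°
a = sin²(Δφ/2) + cos φ₁ cos φ₂ sin²(Δλ/2) = 0.594726
c = 2·arcsin(√a) = 1.761401 rad = 100.9209°

100.92°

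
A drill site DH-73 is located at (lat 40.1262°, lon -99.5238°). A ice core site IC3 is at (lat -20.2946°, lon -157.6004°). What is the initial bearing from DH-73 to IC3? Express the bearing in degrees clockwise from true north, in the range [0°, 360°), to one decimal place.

233.7°

Δλ = -58.0766°
y = sin Δλ · cos φ₂ = -0.796066
x = cos φ₁ sin φ₂ − sin φ₁ cos φ₂ cos Δλ = -0.584841
θ = atan2(y, x) = -126.3034° → 233.6966° (mod 360°)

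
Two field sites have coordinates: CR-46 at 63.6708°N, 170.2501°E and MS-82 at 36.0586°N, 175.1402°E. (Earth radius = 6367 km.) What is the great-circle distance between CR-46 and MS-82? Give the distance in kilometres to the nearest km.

Δφ = -27.6122°,  Δλ = 4.8901°
a = sin²(Δφ/2) + cos φ₁ cos φ₂ sin²(Δλ/2) = 0.057600
c = 2·arcsin(√a) = 0.484732 rad = 27.7731°
d = R·c = 6367 × 0.484732 = 3086.3 km

3086 km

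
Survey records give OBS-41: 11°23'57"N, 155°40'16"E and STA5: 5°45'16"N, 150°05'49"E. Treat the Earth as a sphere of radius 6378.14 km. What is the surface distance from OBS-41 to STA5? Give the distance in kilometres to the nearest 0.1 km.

OBS-41: φ = +11.39917°, λ = +155.67111°
STA5: φ = +5.75444°, λ = +150.09694°
Δφ = -5.6447°,  Δλ = -5.5742°
a = sin²(Δφ/2) + cos φ₁ cos φ₂ sin²(Δλ/2) = 0.004731
c = 2·arcsin(√a) = 0.137667 rad = 7.8877°
d = R·c = 6378.14 × 0.137667 = 878.1 km

878.1 km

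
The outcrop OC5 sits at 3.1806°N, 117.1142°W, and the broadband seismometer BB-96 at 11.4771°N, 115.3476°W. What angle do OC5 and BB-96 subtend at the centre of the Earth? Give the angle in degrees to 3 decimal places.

8.479°

Δφ = 8.2965°,  Δλ = 1.7666°
a = sin²(Δφ/2) + cos φ₁ cos φ₂ sin²(Δλ/2) = 0.005465
c = 2·arcsin(√a) = 0.147989 rad = 8.4792°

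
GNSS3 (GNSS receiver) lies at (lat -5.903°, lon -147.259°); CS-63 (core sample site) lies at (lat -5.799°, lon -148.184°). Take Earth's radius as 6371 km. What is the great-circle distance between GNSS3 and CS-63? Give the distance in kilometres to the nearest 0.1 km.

103.0 km

Δφ = 0.1040°,  Δλ = -0.9250°
a = sin²(Δφ/2) + cos φ₁ cos φ₂ sin²(Δλ/2) = 0.000065
c = 2·arcsin(√a) = 0.016162 rad = 0.9260°
d = R·c = 6371 × 0.016162 = 103.0 km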